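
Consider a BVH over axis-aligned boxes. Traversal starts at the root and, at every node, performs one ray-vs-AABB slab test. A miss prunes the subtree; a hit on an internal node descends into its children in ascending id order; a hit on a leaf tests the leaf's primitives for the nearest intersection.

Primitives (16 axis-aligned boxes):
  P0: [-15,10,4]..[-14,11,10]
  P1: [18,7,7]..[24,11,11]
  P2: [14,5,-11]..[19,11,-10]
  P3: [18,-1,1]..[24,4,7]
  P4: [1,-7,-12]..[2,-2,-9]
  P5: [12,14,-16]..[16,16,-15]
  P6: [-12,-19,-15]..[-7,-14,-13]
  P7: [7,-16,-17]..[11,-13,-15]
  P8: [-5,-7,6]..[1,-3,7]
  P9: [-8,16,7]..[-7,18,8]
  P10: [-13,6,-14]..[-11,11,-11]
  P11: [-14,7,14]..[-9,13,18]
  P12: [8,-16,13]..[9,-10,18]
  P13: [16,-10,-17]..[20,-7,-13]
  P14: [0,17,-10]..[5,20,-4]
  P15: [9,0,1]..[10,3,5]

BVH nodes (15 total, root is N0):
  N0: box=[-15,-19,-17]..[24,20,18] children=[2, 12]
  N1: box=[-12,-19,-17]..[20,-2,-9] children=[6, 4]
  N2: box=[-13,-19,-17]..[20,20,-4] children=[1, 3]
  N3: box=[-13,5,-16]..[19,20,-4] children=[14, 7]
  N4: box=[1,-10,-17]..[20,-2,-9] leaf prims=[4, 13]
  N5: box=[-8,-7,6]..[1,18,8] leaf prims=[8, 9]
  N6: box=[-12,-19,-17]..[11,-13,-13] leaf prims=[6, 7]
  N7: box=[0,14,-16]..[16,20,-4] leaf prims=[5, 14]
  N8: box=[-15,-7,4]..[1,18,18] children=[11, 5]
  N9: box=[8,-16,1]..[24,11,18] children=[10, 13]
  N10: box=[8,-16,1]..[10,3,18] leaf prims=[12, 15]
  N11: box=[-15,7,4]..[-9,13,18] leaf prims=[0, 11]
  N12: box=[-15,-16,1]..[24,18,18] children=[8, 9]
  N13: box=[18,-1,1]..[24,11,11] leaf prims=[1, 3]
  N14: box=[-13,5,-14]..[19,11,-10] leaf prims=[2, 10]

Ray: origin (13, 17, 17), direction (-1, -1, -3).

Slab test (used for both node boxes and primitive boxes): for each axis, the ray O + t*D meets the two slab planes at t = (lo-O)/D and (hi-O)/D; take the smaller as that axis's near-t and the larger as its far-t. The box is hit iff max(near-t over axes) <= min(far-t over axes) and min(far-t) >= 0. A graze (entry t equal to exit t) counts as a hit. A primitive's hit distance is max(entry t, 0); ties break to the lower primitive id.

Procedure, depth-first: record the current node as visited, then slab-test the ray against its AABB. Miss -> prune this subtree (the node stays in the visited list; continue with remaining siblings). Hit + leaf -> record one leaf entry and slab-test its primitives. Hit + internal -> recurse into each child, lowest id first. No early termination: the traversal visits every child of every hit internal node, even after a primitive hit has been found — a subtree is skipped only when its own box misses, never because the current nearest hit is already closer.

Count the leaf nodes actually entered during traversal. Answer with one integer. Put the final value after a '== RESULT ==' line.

Traverse from the root:
N0 x:[-11,28] y:[-3,36] z:[-1/3,34/3] -> hit [-1/3,34/3], descend [2, 12]
  N2 x:[-7,26] y:[-3,36] z:[7,34/3] -> hit [7,34/3], descend [1, 3]
    N1 x:[-7,25] y:[19,36] z:[26/3,34/3] -> miss, prune
    N3 x:[-6,26] y:[-3,12] z:[7,11] -> hit [7,11], descend [7, 14]
      N7 x:[-3,13] y:[-3,3] z:[7,11] -> miss, prune
      N14 x:[-6,26] y:[6,12] z:[9,31/3] -> hit [9,31/3] leaf, test {P2(miss), P10(miss)}
  N12 x:[-11,28] y:[-1,33] z:[-1/3,16/3] -> hit [-1/3,16/3], descend [8, 9]
    N8 x:[12,28] y:[-1,24] z:[-1/3,13/3] -> miss, prune
    N9 x:[-11,5] y:[6,33] z:[-1/3,16/3] -> miss, prune

Summary -> nodes [0, 2, 1, 3, 7, 14, 12, 8, 9]; box-tests=9; leaf-entries=1; first=miss

== RESULT ==
1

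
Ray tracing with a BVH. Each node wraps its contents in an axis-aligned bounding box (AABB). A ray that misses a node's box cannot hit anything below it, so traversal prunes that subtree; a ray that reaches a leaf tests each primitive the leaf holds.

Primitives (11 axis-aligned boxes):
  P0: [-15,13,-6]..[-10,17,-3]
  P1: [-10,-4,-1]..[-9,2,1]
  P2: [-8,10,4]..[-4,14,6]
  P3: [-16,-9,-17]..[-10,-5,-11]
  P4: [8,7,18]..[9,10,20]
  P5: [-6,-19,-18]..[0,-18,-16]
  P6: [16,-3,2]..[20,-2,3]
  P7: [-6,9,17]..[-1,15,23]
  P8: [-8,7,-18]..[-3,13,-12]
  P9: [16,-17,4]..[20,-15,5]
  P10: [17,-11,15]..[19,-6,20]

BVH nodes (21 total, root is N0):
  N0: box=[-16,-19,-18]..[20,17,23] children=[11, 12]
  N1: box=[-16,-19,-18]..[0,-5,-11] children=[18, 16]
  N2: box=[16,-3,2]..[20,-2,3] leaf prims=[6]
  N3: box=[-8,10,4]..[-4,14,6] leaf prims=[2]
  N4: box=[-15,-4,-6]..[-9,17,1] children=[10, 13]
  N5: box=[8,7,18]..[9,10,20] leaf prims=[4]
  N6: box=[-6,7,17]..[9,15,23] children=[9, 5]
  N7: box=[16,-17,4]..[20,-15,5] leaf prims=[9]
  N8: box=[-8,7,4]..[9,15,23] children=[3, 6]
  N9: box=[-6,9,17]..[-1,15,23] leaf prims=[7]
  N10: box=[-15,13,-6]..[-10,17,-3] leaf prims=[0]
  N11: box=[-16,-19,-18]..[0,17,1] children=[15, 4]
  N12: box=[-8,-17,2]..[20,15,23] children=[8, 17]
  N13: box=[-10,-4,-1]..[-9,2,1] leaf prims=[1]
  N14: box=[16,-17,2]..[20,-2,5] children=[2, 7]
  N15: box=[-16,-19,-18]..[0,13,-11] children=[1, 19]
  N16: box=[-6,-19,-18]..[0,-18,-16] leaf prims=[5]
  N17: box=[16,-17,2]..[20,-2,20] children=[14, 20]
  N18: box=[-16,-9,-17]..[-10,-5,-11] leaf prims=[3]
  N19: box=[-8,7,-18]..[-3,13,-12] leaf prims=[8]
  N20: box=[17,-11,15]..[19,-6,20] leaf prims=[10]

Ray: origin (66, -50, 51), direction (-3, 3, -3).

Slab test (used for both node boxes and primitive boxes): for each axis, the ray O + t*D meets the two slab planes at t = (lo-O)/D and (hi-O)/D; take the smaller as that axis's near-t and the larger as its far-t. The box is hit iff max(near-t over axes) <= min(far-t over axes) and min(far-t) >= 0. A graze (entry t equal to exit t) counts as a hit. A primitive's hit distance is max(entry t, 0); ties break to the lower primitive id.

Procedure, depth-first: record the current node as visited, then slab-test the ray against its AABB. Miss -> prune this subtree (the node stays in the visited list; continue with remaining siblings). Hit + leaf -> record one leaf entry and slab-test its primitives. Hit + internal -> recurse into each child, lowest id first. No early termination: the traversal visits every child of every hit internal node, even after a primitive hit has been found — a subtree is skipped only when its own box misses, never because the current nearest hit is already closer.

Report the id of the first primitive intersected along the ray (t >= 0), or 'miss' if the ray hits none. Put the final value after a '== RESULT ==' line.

Traverse from the root:
N0 x:[46/3,82/3] y:[31/3,67/3] z:[28/3,23] -> hit [46/3,67/3], descend [11, 12]
  N11 x:[22,82/3] y:[31/3,67/3] z:[50/3,23] -> hit [22,67/3], descend [4, 15]
    N4 x:[25,27] y:[46/3,67/3] z:[50/3,19] -> miss, prune
    N15 x:[22,82/3] y:[31/3,21] z:[62/3,23] -> miss, prune
  N12 x:[46/3,74/3] y:[11,65/3] z:[28/3,49/3] -> hit [46/3,49/3], descend [8, 17]
    N8 x:[19,74/3] y:[19,65/3] z:[28/3,47/3] -> miss, prune
    N17 x:[46/3,50/3] y:[11,16] z:[31/3,49/3] -> hit [46/3,16], descend [14, 20]
      N14 x:[46/3,50/3] y:[11,16] z:[46/3,49/3] -> hit [46/3,16], descend [2, 7]
        N2 x:[46/3,50/3] y:[47/3,16] z:[16,49/3] -> hit [16,16] leaf, test {P6@t=16}
        N7 x:[46/3,50/3] y:[11,35/3] z:[46/3,47/3] -> miss, prune
      N20 x:[47/3,49/3] y:[13,44/3] z:[31/3,12] -> miss, prune

Summary -> nodes [0, 11, 4, 15, 12, 8, 17, 14, 2, 7, 20]; box-tests=11; leaf-entries=1; first=P6

== RESULT ==
6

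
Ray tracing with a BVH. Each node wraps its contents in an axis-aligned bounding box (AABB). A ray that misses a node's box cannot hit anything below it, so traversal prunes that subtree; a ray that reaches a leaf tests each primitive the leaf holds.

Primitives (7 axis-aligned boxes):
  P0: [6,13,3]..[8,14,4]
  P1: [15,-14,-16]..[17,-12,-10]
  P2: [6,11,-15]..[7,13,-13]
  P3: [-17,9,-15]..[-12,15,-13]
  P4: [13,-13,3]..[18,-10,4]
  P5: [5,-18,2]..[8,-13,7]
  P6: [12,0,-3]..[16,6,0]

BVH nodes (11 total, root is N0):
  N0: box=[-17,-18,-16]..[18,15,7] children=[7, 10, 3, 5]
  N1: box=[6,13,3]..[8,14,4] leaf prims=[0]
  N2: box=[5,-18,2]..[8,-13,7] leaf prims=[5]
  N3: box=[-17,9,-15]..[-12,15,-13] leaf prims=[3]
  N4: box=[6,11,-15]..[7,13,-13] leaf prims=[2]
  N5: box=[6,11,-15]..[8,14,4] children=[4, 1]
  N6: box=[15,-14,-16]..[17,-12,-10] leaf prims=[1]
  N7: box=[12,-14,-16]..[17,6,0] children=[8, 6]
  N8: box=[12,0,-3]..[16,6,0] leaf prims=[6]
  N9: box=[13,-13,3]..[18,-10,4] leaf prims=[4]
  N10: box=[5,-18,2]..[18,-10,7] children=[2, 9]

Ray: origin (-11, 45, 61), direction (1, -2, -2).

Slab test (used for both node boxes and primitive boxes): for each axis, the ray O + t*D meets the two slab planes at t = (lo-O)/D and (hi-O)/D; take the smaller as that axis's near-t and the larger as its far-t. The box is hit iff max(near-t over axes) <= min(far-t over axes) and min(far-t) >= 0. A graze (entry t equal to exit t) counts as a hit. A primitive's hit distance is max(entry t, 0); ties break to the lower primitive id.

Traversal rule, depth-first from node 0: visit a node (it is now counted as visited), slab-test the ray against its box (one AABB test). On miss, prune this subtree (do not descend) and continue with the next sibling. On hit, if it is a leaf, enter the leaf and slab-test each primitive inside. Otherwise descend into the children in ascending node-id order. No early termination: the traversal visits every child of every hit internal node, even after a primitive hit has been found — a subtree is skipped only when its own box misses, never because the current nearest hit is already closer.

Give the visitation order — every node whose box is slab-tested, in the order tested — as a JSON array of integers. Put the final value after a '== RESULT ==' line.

Traverse from the root:
N0 x:[-6,29] y:[15,63/2] z:[27,77/2] -> hit [27,29], descend [3, 5, 7, 10]
  N3 x:[-6,-1] y:[15,18] z:[37,38] -> miss, prune
  N5 x:[17,19] y:[31/2,17] z:[57/2,38] -> miss, prune
  N7 x:[23,28] y:[39/2,59/2] z:[61/2,77/2] -> miss, prune
  N10 x:[16,29] y:[55/2,63/2] z:[27,59/2] -> hit [55/2,29], descend [2, 9]
    N2 x:[16,19] y:[29,63/2] z:[27,59/2] -> miss, prune
    N9 x:[24,29] y:[55/2,29] z:[57/2,29] -> hit [57/2,29] leaf, test {P4@t=57/2}

order=[0, 3, 5, 7, 10, 2, 9]  |boxes|=7  |leaves|=1  hit=P4

== RESULT ==
[0, 3, 5, 7, 10, 2, 9]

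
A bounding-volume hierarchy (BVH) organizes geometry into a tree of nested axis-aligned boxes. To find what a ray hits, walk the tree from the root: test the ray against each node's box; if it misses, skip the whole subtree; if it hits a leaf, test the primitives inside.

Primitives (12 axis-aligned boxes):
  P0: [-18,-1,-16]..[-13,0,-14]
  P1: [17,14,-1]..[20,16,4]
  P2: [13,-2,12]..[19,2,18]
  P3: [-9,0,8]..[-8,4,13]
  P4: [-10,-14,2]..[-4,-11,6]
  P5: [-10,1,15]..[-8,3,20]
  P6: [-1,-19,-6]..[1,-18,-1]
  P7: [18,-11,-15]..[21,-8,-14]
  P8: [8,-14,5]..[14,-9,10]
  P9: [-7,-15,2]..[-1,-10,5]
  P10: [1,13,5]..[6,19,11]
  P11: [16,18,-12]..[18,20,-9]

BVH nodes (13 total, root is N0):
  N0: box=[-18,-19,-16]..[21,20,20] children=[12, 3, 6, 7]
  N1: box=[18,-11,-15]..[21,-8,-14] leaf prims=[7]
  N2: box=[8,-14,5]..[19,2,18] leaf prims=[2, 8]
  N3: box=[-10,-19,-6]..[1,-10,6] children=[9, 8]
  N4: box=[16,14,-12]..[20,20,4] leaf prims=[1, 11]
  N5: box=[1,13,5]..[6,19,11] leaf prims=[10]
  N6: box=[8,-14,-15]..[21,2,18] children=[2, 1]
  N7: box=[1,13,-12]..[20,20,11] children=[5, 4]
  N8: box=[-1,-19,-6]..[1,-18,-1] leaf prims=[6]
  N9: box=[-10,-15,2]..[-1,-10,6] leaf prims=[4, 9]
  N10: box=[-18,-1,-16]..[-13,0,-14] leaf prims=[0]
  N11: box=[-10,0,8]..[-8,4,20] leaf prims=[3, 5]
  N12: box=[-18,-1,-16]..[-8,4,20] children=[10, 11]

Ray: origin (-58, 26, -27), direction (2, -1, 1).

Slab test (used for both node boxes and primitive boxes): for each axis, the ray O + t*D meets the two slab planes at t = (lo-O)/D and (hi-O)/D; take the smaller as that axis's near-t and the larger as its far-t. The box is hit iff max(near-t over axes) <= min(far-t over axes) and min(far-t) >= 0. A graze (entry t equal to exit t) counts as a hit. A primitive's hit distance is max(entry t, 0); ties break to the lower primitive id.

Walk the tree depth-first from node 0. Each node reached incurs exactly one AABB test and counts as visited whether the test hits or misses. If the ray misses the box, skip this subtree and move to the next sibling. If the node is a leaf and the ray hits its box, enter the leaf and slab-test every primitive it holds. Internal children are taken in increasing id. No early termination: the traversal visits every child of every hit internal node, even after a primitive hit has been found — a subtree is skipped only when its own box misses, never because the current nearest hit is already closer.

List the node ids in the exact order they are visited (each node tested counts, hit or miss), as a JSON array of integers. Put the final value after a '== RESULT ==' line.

Traverse from the root:
N0 x:[20,79/2] y:[6,45] z:[11,47] -> hit [20,79/2], descend [3, 6, 7, 12]
  N3 x:[24,59/2] y:[36,45] z:[21,33] -> miss, prune
  N6 x:[33,79/2] y:[24,40] z:[12,45] -> hit [33,79/2], descend [1, 2]
    N1 x:[38,79/2] y:[34,37] z:[12,13] -> miss, prune
    N2 x:[33,77/2] y:[24,40] z:[32,45] -> hit [33,77/2] leaf, test {P2(miss), P8@t=35}
  N7 x:[59/2,39] y:[6,13] z:[15,38] -> miss, prune
  N12 x:[20,25] y:[22,27] z:[11,47] -> hit [22,25], descend [10, 11]
    N10 x:[20,45/2] y:[26,27] z:[11,13] -> miss, prune
    N11 x:[24,25] y:[22,26] z:[35,47] -> miss, prune

order=[0, 3, 6, 1, 2, 7, 12, 10, 11]  |boxes|=9  |leaves|=1  hit=P8

== RESULT ==
[0, 3, 6, 1, 2, 7, 12, 10, 11]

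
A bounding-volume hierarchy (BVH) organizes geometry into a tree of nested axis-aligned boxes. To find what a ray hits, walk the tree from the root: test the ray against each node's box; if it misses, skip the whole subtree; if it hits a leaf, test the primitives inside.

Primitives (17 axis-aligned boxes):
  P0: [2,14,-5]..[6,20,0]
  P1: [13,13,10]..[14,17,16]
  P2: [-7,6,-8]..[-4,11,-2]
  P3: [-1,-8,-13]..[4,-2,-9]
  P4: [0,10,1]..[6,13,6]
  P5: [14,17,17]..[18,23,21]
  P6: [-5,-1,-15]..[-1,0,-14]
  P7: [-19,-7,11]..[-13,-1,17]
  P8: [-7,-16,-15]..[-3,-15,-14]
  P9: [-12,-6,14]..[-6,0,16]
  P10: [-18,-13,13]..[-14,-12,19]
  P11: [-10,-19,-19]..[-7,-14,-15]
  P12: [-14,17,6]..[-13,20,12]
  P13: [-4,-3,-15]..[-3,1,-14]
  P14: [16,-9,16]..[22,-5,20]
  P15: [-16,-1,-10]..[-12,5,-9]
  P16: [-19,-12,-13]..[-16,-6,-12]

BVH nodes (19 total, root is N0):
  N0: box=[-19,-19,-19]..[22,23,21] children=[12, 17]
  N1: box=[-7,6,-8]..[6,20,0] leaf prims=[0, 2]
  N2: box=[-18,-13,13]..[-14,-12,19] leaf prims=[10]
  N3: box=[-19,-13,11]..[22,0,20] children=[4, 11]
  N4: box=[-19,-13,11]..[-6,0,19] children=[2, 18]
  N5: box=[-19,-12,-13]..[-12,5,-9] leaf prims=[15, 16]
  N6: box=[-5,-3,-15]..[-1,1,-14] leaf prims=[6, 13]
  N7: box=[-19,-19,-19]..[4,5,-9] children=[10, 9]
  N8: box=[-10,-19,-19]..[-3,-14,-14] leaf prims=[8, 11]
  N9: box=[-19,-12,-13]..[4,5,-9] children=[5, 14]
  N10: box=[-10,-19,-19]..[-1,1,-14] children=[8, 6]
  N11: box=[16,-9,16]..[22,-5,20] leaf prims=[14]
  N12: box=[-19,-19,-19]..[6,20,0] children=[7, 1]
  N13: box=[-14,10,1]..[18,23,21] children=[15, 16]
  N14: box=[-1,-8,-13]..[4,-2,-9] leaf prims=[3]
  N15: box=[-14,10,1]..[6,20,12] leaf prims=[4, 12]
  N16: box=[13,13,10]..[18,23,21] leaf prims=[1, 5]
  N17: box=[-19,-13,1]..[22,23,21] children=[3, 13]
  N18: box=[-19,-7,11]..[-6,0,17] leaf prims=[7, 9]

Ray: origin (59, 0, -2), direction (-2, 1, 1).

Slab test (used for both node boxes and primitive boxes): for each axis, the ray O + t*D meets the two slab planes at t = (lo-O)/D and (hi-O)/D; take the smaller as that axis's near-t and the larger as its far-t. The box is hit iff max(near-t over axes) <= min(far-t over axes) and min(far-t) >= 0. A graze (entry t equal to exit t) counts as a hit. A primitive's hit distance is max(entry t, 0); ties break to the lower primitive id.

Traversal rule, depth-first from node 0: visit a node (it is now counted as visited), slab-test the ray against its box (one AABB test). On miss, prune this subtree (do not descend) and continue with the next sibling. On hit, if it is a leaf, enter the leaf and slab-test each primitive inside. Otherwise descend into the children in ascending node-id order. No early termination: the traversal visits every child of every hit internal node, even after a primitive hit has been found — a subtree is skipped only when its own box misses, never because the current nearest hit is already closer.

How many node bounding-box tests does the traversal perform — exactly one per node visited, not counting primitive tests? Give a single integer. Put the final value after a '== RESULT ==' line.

Trace the traversal:
N0 x:[37/2,39] y:[-19,23] z:[-17,23] -> hit [37/2,23], descend [12, 17]
  N12 x:[53/2,39] y:[-19,20] z:[-17,2] -> miss, prune
  N17 x:[37/2,39] y:[-13,23] z:[3,23] -> hit [37/2,23], descend [3, 13]
    N3 x:[37/2,39] y:[-13,0] z:[13,22] -> miss, prune
    N13 x:[41/2,73/2] y:[10,23] z:[3,23] -> hit [41/2,23], descend [15, 16]
      N15 x:[53/2,73/2] y:[10,20] z:[3,14] -> miss, prune
      N16 x:[41/2,23] y:[13,23] z:[12,23] -> hit [41/2,23] leaf, test {P1(miss), P5@t=41/2}

Summary -> nodes [0, 12, 17, 3, 13, 15, 16]; box-tests=7; leaf-entries=1; first=P5

== RESULT ==
7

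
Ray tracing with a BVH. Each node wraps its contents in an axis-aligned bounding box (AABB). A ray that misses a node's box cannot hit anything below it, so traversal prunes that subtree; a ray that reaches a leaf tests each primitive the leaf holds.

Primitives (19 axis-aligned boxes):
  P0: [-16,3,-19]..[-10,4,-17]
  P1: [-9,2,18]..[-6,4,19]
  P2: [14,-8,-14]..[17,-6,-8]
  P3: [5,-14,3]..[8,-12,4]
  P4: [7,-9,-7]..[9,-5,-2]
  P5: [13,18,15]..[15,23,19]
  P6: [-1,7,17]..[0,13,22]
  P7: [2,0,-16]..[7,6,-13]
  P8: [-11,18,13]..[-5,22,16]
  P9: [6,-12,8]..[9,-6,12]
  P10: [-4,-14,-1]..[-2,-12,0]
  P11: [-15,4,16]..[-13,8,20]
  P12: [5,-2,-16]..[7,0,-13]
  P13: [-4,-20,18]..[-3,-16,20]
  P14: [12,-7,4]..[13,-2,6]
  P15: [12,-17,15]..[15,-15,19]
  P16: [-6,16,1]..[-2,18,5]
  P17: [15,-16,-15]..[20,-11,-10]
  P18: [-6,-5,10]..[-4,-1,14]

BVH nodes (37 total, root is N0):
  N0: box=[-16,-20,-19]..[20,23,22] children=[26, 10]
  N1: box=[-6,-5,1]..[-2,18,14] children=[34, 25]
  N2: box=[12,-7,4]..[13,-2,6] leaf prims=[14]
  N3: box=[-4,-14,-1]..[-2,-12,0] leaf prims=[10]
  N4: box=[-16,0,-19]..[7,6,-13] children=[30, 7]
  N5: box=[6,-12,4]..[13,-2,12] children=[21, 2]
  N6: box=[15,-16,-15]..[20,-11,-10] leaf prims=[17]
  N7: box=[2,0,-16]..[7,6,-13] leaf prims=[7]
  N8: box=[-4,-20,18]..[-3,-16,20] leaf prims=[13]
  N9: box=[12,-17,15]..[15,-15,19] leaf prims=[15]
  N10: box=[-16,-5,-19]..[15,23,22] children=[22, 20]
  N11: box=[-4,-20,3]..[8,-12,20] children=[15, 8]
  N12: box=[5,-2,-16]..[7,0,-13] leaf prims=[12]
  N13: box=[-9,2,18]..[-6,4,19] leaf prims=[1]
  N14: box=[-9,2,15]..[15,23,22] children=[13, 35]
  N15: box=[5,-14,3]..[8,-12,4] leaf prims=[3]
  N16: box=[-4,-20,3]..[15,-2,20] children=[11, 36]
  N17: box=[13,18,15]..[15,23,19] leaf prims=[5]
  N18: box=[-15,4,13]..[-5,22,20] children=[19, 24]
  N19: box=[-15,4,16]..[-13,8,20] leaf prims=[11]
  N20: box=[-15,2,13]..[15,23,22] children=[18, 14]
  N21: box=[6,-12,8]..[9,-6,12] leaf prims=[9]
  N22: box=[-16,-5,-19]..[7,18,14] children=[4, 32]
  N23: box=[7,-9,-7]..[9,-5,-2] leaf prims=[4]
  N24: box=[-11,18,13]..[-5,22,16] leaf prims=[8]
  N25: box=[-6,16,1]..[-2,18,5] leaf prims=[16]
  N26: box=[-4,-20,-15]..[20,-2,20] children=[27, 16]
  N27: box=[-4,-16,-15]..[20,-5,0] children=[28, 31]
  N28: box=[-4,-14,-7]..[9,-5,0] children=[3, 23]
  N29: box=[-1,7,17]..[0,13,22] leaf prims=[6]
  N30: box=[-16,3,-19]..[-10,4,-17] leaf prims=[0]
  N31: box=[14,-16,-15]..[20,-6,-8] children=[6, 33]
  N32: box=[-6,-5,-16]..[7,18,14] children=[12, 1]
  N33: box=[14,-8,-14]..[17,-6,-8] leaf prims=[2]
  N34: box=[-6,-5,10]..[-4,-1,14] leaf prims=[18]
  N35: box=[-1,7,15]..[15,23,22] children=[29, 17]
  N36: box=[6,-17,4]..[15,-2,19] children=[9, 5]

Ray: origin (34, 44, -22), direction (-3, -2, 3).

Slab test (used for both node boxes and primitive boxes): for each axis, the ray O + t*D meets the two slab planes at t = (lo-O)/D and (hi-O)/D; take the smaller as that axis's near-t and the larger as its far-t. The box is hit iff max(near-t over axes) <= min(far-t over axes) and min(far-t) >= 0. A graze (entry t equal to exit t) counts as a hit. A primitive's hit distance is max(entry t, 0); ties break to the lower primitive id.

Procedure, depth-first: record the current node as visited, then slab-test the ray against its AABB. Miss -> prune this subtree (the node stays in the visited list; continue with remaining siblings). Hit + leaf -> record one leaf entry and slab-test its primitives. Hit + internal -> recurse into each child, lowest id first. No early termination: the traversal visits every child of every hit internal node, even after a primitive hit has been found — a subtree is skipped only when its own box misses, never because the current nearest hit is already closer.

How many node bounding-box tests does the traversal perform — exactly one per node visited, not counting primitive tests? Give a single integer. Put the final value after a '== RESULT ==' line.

Traverse from the root:
N0 x:[14/3,50/3] y:[21/2,32] z:[1,44/3] -> hit [21/2,44/3], descend [10, 26]
  N10 x:[19/3,50/3] y:[21/2,49/2] z:[1,44/3] -> hit [21/2,44/3], descend [20, 22]
    N20 x:[19/3,49/3] y:[21/2,21] z:[35/3,44/3] -> hit [35/3,44/3], descend [14, 18]
      N14 x:[19/3,43/3] y:[21/2,21] z:[37/3,44/3] -> hit [37/3,43/3], descend [13, 35]
        N13 x:[40/3,43/3] y:[20,21] z:[40/3,41/3] -> miss, prune
        N35 x:[19/3,35/3] y:[21/2,37/2] z:[37/3,44/3] -> miss, prune
      N18 x:[13,49/3] y:[11,20] z:[35/3,14] -> hit [13,14], descend [19, 24]
        N19 x:[47/3,49/3] y:[18,20] z:[38/3,14] -> miss, prune
        N24 x:[13,15] y:[11,13] z:[35/3,38/3] -> miss, prune
    N22 x:[9,50/3] y:[13,49/2] z:[1,12] -> miss, prune
  N26 x:[14/3,38/3] y:[23,32] z:[7/3,14] -> miss, prune

11 AABB tests over nodes [0, 10, 20, 14, 13, 35, 18, 19, 24, 22, 26]; 0 leaves entered; closest miss.

== RESULT ==
11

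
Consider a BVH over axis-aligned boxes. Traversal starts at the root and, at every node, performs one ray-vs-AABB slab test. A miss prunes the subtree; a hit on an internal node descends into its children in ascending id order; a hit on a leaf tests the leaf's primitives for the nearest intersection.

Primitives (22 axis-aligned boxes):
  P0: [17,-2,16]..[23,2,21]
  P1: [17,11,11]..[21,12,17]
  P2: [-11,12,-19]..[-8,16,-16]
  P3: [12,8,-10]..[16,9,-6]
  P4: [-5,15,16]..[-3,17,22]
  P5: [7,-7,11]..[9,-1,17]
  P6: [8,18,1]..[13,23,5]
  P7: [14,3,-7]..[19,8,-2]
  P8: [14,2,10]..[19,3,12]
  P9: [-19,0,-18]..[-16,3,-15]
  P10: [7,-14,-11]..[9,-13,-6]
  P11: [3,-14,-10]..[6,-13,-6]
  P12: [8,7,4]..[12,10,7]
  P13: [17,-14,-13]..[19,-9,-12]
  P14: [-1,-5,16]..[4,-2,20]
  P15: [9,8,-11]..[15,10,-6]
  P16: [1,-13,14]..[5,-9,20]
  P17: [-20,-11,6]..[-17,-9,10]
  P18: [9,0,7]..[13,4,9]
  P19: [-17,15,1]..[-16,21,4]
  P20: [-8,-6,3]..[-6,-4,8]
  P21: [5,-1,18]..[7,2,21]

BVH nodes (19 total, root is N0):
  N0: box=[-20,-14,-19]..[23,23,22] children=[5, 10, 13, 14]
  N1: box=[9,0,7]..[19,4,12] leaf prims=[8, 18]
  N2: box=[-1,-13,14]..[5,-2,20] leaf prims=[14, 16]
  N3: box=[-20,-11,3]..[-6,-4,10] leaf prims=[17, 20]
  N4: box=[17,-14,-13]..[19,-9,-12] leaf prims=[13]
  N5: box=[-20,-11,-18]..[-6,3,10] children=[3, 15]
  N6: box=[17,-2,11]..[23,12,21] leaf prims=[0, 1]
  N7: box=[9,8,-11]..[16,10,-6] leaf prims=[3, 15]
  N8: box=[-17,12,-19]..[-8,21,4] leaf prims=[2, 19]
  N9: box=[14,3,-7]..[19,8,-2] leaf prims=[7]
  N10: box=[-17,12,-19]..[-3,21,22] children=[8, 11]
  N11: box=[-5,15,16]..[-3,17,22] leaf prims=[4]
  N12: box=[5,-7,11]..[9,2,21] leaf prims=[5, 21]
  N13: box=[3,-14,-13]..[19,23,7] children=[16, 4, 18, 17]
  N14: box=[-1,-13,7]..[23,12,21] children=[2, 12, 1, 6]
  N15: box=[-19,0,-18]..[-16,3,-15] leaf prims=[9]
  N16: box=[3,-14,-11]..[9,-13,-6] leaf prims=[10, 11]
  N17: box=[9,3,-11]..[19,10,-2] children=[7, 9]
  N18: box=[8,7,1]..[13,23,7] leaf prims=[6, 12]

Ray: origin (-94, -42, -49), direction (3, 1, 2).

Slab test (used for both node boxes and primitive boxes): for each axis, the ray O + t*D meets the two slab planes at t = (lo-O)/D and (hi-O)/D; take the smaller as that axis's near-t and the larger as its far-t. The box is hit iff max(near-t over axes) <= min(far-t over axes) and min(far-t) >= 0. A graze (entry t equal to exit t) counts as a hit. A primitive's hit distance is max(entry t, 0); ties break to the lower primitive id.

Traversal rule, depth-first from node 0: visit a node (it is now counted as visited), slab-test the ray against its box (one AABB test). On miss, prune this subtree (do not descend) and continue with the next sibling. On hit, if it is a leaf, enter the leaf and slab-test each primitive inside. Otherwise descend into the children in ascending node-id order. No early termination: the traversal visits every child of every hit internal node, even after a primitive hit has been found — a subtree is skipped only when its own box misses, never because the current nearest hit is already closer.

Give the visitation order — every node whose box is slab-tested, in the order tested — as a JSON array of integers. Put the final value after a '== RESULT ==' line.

Traverse from the root:
N0 x:[74/3,39] y:[28,65] z:[15,71/2] -> hit [28,71/2], descend [5, 10, 13, 14]
  N5 x:[74/3,88/3] y:[31,45] z:[31/2,59/2] -> miss, prune
  N10 x:[77/3,91/3] y:[54,63] z:[15,71/2] -> miss, prune
  N13 x:[97/3,113/3] y:[28,65] z:[18,28] -> miss, prune
  N14 x:[31,39] y:[29,54] z:[28,35] -> hit [31,35], descend [1, 2, 6, 12]
    N1 x:[103/3,113/3] y:[42,46] z:[28,61/2] -> miss, prune
    N2 x:[31,33] y:[29,40] z:[63/2,69/2] -> hit [63/2,33] leaf, test {P14(miss), P16@t=95/3}
    N6 x:[37,39] y:[40,54] z:[30,35] -> miss, prune
    N12 x:[33,103/3] y:[35,44] z:[30,35] -> miss, prune

Visited [0, 5, 10, 13, 14, 1, 2, 6, 12]. Tests: 9 box, 1 leaf. Nearest: P16.

== RESULT ==
[0, 5, 10, 13, 14, 1, 2, 6, 12]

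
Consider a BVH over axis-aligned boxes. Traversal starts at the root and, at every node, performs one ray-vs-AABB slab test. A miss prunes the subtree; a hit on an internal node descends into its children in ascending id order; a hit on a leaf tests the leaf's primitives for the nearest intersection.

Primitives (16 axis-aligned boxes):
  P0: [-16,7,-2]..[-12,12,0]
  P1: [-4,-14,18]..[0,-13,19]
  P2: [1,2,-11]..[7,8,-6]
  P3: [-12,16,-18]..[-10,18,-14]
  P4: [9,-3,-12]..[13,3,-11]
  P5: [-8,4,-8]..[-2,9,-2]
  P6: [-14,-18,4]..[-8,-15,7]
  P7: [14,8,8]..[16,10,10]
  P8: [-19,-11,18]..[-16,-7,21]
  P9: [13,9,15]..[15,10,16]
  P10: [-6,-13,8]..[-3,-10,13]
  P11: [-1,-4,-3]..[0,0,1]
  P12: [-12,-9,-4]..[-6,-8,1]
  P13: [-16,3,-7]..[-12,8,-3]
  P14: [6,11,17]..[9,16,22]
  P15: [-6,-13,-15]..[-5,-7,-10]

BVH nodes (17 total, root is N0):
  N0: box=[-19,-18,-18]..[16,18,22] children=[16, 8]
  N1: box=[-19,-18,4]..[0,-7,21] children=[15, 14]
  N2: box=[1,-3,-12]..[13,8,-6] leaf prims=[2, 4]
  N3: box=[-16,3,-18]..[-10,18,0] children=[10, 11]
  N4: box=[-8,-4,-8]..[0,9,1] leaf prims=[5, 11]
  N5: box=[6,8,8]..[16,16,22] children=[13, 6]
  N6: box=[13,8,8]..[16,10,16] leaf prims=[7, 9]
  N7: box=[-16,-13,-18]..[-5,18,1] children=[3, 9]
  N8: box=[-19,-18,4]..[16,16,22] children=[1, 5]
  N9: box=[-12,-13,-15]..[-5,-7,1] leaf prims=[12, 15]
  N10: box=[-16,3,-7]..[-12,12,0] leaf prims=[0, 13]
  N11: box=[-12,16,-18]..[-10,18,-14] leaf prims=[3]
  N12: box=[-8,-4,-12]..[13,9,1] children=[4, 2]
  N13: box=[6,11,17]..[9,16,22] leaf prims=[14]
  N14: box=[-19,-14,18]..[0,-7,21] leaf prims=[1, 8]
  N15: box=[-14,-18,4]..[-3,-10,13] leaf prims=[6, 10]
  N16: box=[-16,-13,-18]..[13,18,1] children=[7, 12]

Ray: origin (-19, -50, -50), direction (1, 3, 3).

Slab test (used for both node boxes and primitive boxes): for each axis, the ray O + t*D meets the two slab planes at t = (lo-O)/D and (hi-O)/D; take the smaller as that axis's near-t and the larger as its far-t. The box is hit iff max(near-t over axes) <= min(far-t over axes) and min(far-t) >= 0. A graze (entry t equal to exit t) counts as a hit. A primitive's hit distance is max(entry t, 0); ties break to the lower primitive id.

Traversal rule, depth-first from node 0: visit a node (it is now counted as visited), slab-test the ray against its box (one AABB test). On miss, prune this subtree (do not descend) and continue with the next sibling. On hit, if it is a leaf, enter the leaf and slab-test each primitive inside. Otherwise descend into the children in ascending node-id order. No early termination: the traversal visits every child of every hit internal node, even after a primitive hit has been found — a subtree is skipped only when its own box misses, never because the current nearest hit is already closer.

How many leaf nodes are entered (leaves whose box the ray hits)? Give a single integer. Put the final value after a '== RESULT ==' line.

Walk:
N0 x:[0,35] y:[32/3,68/3] z:[32/3,24] -> hit [32/3,68/3], descend [8, 16]
  N8 x:[0,35] y:[32/3,22] z:[18,24] -> hit [18,22], descend [1, 5]
    N1 x:[0,19] y:[32/3,43/3] z:[18,71/3] -> miss, prune
    N5 x:[25,35] y:[58/3,22] z:[58/3,24] -> miss, prune
  N16 x:[3,32] y:[37/3,68/3] z:[32/3,17] -> hit [37/3,17], descend [7, 12]
    N7 x:[3,14] y:[37/3,68/3] z:[32/3,17] -> hit [37/3,14], descend [3, 9]
      N3 x:[3,9] y:[53/3,68/3] z:[32/3,50/3] -> miss, prune
      N9 x:[7,14] y:[37/3,43/3] z:[35/3,17] -> hit [37/3,14] leaf, test {P12(miss), P15@t=13}
    N12 x:[11,32] y:[46/3,59/3] z:[38/3,17] -> hit [46/3,17], descend [2, 4]
      N2 x:[20,32] y:[47/3,58/3] z:[38/3,44/3] -> miss, prune
      N4 x:[11,19] y:[46/3,59/3] z:[14,17] -> hit [46/3,17] leaf, test {P5(miss), P11(miss)}

order=[0, 8, 1, 5, 16, 7, 3, 9, 12, 2, 4]  |boxes|=11  |leaves|=2  hit=P15

== RESULT ==
2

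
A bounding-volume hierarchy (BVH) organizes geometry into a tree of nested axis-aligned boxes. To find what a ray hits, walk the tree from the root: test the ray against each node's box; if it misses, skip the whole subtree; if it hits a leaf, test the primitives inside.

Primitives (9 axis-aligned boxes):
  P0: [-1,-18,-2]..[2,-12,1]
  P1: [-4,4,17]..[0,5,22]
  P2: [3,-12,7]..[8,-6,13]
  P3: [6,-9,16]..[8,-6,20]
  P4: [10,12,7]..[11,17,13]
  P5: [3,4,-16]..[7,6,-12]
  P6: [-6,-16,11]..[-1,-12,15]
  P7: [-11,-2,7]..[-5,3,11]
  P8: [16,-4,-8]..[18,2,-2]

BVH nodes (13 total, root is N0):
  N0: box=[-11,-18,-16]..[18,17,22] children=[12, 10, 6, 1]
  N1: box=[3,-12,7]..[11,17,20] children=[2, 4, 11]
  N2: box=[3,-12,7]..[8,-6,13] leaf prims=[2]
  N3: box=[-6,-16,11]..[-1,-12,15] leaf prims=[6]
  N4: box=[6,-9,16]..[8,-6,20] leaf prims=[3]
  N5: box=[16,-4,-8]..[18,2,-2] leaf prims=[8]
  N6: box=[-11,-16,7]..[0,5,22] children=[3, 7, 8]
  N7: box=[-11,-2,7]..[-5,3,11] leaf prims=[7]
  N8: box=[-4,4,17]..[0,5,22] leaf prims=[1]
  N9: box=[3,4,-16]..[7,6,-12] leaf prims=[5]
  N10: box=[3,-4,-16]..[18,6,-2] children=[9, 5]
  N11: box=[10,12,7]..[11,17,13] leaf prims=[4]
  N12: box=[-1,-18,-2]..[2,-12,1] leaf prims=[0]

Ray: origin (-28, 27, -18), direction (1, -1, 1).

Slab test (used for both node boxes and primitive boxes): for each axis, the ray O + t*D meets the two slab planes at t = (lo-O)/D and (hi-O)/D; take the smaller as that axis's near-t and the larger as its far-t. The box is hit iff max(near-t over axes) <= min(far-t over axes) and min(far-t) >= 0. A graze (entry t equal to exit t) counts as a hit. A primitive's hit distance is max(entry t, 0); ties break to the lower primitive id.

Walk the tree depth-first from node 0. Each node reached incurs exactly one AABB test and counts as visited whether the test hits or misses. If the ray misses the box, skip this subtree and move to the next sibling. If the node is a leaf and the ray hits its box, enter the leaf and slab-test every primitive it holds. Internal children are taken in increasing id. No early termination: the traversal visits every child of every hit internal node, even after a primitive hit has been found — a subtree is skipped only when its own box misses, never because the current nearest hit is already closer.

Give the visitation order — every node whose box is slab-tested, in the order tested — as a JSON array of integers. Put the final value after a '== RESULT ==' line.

Walk:
N0 x:[17,46] y:[10,45] z:[2,40] -> hit [17,40], descend [1, 6, 10, 12]
  N1 x:[31,39] y:[10,39] z:[25,38] -> hit [31,38], descend [2, 4, 11]
    N2 x:[31,36] y:[33,39] z:[25,31] -> miss, prune
    N4 x:[34,36] y:[33,36] z:[34,38] -> hit [34,36] leaf, test {P3@t=34}
    N11 x:[38,39] y:[10,15] z:[25,31] -> miss, prune
  N6 x:[17,28] y:[22,43] z:[25,40] -> hit [25,28], descend [3, 7, 8]
    N3 x:[22,27] y:[39,43] z:[29,33] -> miss, prune
    N7 x:[17,23] y:[24,29] z:[25,29] -> miss, prune
    N8 x:[24,28] y:[22,23] z:[35,40] -> miss, prune
  N10 x:[31,46] y:[21,31] z:[2,16] -> miss, prune
  N12 x:[27,30] y:[39,45] z:[16,19] -> miss, prune

Summary -> nodes [0, 1, 2, 4, 11, 6, 3, 7, 8, 10, 12]; box-tests=11; leaf-entries=1; first=P3

== RESULT ==
[0, 1, 2, 4, 11, 6, 3, 7, 8, 10, 12]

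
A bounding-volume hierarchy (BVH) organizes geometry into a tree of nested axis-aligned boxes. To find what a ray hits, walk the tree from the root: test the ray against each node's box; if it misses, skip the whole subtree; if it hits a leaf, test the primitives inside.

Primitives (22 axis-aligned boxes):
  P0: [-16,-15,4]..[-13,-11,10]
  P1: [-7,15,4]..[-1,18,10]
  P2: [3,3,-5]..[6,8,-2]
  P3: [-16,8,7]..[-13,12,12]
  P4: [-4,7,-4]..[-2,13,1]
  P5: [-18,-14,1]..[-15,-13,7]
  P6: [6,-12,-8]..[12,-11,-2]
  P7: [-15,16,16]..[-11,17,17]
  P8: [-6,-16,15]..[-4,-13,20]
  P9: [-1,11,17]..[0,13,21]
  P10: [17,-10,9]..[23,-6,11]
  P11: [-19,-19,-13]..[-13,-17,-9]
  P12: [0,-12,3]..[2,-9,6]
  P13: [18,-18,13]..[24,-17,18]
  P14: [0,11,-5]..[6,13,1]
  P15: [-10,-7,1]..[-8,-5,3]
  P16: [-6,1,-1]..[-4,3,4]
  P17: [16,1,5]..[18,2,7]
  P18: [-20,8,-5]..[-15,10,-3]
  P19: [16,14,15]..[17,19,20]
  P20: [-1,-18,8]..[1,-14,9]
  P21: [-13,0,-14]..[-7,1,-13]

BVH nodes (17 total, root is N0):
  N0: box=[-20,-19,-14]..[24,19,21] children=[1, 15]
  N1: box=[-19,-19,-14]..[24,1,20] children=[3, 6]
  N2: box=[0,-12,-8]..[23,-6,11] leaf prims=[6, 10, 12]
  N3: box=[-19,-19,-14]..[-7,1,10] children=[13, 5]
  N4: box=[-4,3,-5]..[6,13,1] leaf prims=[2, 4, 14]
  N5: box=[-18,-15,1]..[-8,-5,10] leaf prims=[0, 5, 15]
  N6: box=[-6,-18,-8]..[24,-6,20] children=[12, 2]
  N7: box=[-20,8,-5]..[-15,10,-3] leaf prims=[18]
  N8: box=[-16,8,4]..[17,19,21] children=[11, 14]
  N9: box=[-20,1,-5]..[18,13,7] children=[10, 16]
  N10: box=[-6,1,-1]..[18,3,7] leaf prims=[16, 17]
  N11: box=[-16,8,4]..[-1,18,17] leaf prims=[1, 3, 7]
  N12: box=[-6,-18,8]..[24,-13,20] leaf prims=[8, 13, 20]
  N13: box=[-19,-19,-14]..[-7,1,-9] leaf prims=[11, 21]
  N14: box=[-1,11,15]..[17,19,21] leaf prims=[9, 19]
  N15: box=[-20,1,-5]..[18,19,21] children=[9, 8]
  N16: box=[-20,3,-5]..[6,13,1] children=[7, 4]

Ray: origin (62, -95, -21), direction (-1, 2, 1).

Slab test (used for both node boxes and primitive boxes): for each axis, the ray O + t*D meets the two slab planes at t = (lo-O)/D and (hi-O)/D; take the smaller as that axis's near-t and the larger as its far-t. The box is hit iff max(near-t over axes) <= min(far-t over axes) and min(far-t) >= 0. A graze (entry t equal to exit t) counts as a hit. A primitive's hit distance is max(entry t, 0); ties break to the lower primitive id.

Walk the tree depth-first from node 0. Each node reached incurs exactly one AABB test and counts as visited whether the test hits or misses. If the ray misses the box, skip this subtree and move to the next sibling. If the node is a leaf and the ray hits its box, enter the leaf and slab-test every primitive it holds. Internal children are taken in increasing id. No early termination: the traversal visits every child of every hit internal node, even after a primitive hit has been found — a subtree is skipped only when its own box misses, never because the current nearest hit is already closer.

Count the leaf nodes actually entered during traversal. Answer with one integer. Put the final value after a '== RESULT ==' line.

Trace the traversal:
N0 x:[38,82] y:[38,57] z:[7,42] -> hit [38,42], descend [1, 15]
  N1 x:[38,81] y:[38,48] z:[7,41] -> hit [38,41], descend [3, 6]
    N3 x:[69,81] y:[38,48] z:[7,31] -> miss, prune
    N6 x:[38,68] y:[77/2,89/2] z:[13,41] -> hit [77/2,41], descend [2, 12]
      N2 x:[39,62] y:[83/2,89/2] z:[13,32] -> miss, prune
      N12 x:[38,68] y:[77/2,41] z:[29,41] -> hit [77/2,41] leaf, test {P8(miss), P13@t=77/2, P20(miss)}
  N15 x:[44,82] y:[48,57] z:[16,42] -> miss, prune

Visited [0, 1, 3, 6, 2, 12, 15]. Tests: 7 box, 1 leaf. Nearest: P13.

== RESULT ==
1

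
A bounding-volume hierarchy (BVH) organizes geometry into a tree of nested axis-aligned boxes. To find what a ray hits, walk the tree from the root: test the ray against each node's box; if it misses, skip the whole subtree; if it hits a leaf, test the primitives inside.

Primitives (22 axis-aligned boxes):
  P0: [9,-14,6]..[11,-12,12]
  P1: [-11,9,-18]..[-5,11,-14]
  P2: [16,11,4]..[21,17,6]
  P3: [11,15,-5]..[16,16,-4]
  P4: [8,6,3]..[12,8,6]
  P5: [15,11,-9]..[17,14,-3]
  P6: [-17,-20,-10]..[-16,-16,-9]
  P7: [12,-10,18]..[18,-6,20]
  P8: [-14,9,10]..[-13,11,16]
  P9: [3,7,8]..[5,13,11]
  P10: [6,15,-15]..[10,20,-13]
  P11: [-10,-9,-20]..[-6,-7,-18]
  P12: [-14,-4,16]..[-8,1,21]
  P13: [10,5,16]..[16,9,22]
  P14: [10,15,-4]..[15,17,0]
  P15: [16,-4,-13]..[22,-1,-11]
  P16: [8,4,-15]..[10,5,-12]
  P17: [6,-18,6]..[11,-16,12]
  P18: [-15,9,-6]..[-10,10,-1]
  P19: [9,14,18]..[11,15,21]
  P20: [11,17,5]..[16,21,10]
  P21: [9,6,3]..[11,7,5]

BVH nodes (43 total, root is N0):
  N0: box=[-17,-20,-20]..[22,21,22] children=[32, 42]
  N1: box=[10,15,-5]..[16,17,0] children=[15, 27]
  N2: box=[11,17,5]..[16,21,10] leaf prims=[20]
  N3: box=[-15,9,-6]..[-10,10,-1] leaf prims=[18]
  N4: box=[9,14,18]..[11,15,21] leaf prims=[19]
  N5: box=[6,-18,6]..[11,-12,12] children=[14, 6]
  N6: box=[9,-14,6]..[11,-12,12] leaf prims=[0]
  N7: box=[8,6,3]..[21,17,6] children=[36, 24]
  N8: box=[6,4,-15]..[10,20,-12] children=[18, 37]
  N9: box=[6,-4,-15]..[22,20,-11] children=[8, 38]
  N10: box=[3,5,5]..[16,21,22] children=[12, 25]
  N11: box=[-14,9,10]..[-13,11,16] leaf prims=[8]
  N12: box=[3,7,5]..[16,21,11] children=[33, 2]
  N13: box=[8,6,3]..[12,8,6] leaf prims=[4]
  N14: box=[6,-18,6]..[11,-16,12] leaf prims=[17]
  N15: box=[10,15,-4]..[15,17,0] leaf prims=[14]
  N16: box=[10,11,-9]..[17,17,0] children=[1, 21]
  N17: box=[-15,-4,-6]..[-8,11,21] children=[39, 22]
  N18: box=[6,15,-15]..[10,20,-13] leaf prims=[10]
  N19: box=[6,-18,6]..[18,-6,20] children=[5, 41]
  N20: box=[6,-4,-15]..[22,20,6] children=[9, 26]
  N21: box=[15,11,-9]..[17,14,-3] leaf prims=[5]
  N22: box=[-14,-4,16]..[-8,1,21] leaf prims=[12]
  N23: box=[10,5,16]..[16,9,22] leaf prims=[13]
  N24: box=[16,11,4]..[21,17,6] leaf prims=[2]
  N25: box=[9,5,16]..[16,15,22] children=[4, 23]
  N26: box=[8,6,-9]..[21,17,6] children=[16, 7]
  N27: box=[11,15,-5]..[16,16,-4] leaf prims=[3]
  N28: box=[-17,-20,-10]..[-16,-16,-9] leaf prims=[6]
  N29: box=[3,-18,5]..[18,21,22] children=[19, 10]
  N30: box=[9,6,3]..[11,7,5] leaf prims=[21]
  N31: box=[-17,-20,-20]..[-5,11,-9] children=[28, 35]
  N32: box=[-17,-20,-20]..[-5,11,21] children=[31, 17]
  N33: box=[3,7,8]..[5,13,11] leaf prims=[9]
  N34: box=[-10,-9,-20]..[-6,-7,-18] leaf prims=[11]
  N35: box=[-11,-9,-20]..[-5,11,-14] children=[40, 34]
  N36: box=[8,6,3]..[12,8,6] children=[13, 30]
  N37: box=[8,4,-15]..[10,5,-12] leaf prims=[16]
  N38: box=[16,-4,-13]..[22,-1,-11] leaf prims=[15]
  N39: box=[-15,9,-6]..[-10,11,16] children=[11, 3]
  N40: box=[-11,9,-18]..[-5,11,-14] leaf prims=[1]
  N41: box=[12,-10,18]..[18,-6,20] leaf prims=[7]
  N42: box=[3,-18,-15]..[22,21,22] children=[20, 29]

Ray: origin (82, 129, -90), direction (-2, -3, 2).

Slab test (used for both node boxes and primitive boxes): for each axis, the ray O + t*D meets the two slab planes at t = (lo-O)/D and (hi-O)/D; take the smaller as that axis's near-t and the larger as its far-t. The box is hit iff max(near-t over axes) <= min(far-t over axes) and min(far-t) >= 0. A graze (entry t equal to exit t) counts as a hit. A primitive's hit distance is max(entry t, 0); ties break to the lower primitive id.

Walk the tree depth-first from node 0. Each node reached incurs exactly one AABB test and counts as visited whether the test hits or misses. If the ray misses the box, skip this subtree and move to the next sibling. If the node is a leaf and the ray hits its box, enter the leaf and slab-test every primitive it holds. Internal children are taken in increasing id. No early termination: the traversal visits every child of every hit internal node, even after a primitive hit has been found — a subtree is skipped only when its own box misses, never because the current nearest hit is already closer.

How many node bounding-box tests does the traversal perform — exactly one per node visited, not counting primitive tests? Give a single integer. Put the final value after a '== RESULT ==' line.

Traverse from the root:
N0 x:[30,99/2] y:[36,149/3] z:[35,56] -> hit [36,99/2], descend [32, 42]
  N32 x:[87/2,99/2] y:[118/3,149/3] z:[35,111/2] -> hit [87/2,99/2], descend [17, 31]
    N17 x:[45,97/2] y:[118/3,133/3] z:[42,111/2] -> miss, prune
    N31 x:[87/2,99/2] y:[118/3,149/3] z:[35,81/2] -> miss, prune
  N42 x:[30,79/2] y:[36,49] z:[75/2,56] -> hit [75/2,79/2], descend [20, 29]
    N20 x:[30,38] y:[109/3,133/3] z:[75/2,48] -> hit [75/2,38], descend [9, 26]
      N9 x:[30,38] y:[109/3,133/3] z:[75/2,79/2] -> hit [75/2,38], descend [8, 38]
        N8 x:[36,38] y:[109/3,125/3] z:[75/2,39] -> hit [75/2,38], descend [18, 37]
          N18 x:[36,38] y:[109/3,38] z:[75/2,77/2] -> hit [75/2,38] leaf, test {P10@t=75/2}
          N37 x:[36,37] y:[124/3,125/3] z:[75/2,39] -> miss, prune
        N38 x:[30,33] y:[130/3,133/3] z:[77/2,79/2] -> miss, prune
      N26 x:[61/2,37] y:[112/3,41] z:[81/2,48] -> miss, prune
    N29 x:[32,79/2] y:[36,49] z:[95/2,56] -> miss, prune

Summary -> nodes [0, 32, 17, 31, 42, 20, 9, 8, 18, 37, 38, 26, 29]; box-tests=13; leaf-entries=1; first=P10

== RESULT ==
13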